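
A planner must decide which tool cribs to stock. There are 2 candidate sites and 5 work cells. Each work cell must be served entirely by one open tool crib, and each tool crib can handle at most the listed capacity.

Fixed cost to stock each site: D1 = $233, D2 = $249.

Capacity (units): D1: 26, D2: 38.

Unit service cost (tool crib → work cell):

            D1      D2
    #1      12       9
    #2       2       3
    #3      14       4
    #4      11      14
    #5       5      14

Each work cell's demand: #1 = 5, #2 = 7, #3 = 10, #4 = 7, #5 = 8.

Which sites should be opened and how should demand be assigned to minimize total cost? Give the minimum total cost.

Open {D2}: #1→D2 9·5=45, #2→D2 3·7=21, #3→D2 4·10=40, #4→D2 14·7=98, #5→D2 14·8=112.
Loads: D2 carries 37/38. Service 316; fixed 249; total 565.
Next best feasible plan costs 698.

Minimum total cost: 565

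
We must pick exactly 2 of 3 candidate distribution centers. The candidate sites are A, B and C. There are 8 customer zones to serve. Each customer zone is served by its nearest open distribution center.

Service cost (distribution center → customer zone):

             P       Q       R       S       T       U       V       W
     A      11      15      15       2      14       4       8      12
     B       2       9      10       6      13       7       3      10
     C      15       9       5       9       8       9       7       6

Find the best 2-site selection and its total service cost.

Choose B and C; total service cost 46.

With exactly 2 open, each customer zone uses its cheapest among the chosen.
{B, C}: P→B 2, Q→B 9, R→C 5, S→B 6, T→C 8, U→B 7, V→B 3, W→C 6. Service cost 46.
{A, C}: service cost 52
{A, B}: service cost 53
Among all 3 size-2 choices, {B, C} is lowest.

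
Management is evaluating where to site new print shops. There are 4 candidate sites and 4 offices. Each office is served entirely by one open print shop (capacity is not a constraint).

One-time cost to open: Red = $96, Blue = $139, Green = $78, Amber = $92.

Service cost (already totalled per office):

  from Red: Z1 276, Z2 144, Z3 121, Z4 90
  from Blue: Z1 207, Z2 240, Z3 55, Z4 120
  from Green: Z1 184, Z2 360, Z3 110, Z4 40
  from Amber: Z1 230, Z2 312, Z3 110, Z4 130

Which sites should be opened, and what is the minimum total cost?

For any fixed open set, each office goes to its cheapest open site; total = fixed + service.
{Red, Green}: Z1→Green 184, Z2→Red 144, Z3→Green 110, Z4→Green 40. Service 478; fixed 174; total 652.
{Red}: service 631 + fixed 96 = 727
{Red, Blue}: service 496 + fixed 235 = 731
{Red, Blue, Green, Amber}: Z1→Green 184, Z2→Red 144, Z3→Blue 55, Z4→Green 40. Service 423; fixed 405; total 828.
No other subset beats 652.

Open Red and Green; minimum total cost 652.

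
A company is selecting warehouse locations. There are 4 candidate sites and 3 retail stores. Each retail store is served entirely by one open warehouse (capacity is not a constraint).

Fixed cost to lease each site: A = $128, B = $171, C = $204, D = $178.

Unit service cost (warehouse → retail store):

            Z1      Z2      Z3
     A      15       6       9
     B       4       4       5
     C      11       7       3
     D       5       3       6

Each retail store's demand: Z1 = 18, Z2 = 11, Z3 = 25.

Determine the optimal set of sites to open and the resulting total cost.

For any fixed open set, each retail store goes to its cheapest open site; total = fixed + service.
{B}: Z1→B 4·18=72, Z2→B 4·11=44, Z3→B 5·25=125. Service 241; fixed 171; total 412.
{D}: Z1→D 5·18=90, Z2→D 3·11=33, Z3→D 6·25=150. Service 273; fixed 178; total 451.
{A, B}: service 241 + fixed 299 = 540
{A, B, C, D}: service 180 + fixed 681 = 861
No other subset beats 412.

Open B only; minimum total cost 412.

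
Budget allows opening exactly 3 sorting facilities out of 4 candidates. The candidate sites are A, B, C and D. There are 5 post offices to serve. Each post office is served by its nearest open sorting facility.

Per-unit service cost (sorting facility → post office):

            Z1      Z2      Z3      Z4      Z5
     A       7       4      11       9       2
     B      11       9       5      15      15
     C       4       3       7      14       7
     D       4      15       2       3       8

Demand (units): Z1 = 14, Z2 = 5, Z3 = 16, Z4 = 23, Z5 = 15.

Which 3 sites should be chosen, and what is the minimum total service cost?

Choose A, C and D; total service cost 202.

With exactly 3 open, each post office uses its cheapest among the chosen.
{A, C, D}: Z1→C 4·14=56, Z2→C 3·5=15, Z3→D 2·16=32, Z4→D 3·23=69, Z5→A 2·15=30. Service cost 202.
{A, B, D}: service cost 207
{B, C, D}: service cost 277
Among all 4 size-3 choices, {A, C, D} is lowest.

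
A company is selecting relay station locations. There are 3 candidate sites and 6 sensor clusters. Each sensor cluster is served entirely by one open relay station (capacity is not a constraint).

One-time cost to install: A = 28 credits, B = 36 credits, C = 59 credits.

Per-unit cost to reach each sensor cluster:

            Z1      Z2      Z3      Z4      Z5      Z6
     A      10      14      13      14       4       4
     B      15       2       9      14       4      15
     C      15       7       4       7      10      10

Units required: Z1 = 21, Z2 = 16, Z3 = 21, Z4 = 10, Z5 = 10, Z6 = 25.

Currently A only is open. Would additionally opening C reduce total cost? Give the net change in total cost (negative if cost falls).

Yes — net change −312 (cost falls by 312).

Current service cost with {A}: 987.
Adding C: each sensor cluster re-picks its cheapest; new service cost 616, saving 371.
Extra fixed cost: 59. Net change = 59 − 371 = -312.
(Totals: 1015 → 703.)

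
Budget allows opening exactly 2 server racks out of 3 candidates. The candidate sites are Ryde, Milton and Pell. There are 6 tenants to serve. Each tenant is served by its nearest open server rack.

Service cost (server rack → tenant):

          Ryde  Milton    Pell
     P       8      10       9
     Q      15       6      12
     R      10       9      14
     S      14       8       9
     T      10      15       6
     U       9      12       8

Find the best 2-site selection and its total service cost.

Choose Milton and Pell; total service cost 46.

With exactly 2 open, each tenant uses its cheapest among the chosen.
{Milton, Pell}: P→Pell 9, Q→Milton 6, R→Milton 9, S→Milton 8, T→Pell 6, U→Pell 8. Service cost 46.
{Ryde, Milton}: service cost 50
{Ryde, Pell}: service cost 53
Among all 3 size-2 choices, {Milton, Pell} is lowest.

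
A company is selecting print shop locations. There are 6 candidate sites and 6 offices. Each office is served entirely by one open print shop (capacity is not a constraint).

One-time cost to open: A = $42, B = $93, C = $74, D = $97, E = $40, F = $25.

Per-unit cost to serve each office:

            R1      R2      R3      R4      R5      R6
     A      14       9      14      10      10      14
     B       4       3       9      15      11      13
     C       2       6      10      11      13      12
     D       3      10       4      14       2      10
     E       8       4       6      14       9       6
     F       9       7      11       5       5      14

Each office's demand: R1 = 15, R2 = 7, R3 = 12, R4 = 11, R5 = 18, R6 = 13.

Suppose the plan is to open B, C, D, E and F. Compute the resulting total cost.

Each office is assigned to its cheapest site among the open ones.
{B, C, D, E, F}: R1→C 2·15=30, R2→B 3·7=21, R3→D 4·12=48, R4→F 5·11=55, R5→D 2·18=36, R6→E 6·13=78. Service 268; fixed 329; total 597.

Total cost: 597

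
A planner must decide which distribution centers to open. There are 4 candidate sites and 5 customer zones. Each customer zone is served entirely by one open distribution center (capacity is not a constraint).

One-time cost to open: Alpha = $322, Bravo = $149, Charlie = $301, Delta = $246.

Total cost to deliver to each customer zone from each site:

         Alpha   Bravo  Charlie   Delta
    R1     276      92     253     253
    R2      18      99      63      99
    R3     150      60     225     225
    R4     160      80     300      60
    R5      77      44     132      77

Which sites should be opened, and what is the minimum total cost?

For any fixed open set, each customer zone goes to its cheapest open site; total = fixed + service.
{Bravo}: R1→Bravo 92, R2→Bravo 99, R3→Bravo 60, R4→Bravo 80, R5→Bravo 44. Service 375; fixed 149; total 524.
{Bravo, Delta}: service 355 + fixed 395 = 750
{Alpha, Bravo}: R1→Bravo 92, R2→Alpha 18, R3→Bravo 60, R4→Bravo 80, R5→Bravo 44. Service 294; fixed 471; total 765.
{Alpha, Bravo, Charlie, Delta}: R1→Bravo 92, R2→Alpha 18, R3→Bravo 60, R4→Delta 60, R5→Bravo 44. Service 274; fixed 1018; total 1292.
(All 15 nonempty subsets were checked; Bravo only is lowest.)

Open Bravo only; minimum total cost 524.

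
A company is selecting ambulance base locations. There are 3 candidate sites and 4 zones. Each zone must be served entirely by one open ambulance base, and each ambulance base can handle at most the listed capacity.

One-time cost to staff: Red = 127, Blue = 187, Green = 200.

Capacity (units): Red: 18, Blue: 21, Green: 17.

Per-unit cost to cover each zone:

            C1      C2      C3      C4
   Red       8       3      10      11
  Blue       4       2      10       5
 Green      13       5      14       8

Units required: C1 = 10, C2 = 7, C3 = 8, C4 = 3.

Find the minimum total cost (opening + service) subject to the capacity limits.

Open {Red, Blue}: C1→Blue 4·10=40, C2→Blue 2·7=14, C3→Red 10·8=80, C4→Blue 5·3=15.
Loads: Red carries 8/18, Blue carries 20/21. Service 149; fixed 314; total 463.
Next best feasible plan costs 470.

Minimum total cost: 463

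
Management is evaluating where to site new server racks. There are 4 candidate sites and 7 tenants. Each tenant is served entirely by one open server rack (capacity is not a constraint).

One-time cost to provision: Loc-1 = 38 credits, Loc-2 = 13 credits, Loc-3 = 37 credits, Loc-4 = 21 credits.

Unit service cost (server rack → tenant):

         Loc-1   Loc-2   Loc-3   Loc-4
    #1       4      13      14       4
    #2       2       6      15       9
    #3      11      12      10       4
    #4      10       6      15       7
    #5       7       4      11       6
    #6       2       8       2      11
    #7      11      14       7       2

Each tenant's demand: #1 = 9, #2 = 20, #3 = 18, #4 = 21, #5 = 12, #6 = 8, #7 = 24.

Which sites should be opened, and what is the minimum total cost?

For any fixed open set, each tenant goes to its cheapest open site; total = fixed + service.
{Loc-1, Loc-2, Loc-4}: #1→Loc-1 4·9=36, #2→Loc-1 2·20=40, #3→Loc-4 4·18=72, #4→Loc-2 6·21=126, #5→Loc-2 4·12=48, #6→Loc-1 2·8=16, #7→Loc-4 2·24=48. Service 386; fixed 72; total 458.
{Loc-1, Loc-4}: #1→Loc-1 4·9=36, #2→Loc-1 2·20=40, #3→Loc-4 4·18=72, #4→Loc-4 7·21=147, #5→Loc-4 6·12=72, #6→Loc-1 2·8=16, #7→Loc-4 2·24=48. Service 431; fixed 59; total 490.
{Loc-1, Loc-2, Loc-3, Loc-4}: #1→Loc-1 4·9=36, #2→Loc-1 2·20=40, #3→Loc-4 4·18=72, #4→Loc-2 6·21=126, #5→Loc-2 4·12=48, #6→Loc-1 2·8=16, #7→Loc-4 2·24=48. Service 386; fixed 109; total 495.
{Loc-2}: #1→Loc-2 13·9=117, #2→Loc-2 6·20=120, #3→Loc-2 12·18=216, #4→Loc-2 6·21=126, #5→Loc-2 4·12=48, #6→Loc-2 8·8=64, #7→Loc-2 14·24=336. Service 1027; fixed 13; total 1040.
No other subset beats 458.

Open Loc-1, Loc-2 and Loc-4; minimum total cost 458.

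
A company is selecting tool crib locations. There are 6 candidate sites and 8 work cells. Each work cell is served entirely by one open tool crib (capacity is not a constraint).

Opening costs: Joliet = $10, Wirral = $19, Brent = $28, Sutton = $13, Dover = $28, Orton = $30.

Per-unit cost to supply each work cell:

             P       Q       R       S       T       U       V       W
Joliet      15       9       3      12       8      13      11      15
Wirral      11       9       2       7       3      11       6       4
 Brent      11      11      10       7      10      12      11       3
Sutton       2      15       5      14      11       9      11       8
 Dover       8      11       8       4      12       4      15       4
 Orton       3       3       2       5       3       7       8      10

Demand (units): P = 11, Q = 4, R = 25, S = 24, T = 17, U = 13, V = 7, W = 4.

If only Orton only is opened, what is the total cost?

Each work cell is assigned to its cheapest site among the open ones.
{Orton}: P→Orton 3·11=33, Q→Orton 3·4=12, R→Orton 2·25=50, S→Orton 5·24=120, T→Orton 3·17=51, U→Orton 7·13=91, V→Orton 8·7=56, W→Orton 10·4=40. Service 453; fixed 30; total 483.

Total cost: 483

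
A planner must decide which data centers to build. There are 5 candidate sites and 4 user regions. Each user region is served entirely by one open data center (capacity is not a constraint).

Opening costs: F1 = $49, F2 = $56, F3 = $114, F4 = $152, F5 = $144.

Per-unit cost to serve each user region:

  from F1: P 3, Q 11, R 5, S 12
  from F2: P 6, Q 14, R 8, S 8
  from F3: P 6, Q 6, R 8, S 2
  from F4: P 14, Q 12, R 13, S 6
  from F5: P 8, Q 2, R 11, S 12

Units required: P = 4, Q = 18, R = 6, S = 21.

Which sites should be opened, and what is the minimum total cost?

Open F3 only; minimum total cost 336.

For any fixed open set, each user region goes to its cheapest open site; total = fixed + service.
{F3}: P→F3 6·4=24, Q→F3 6·18=108, R→F3 8·6=48, S→F3 2·21=42. Service 222; fixed 114; total 336.
{F1, F3}: P→F1 3·4=12, Q→F3 6·18=108, R→F1 5·6=30, S→F3 2·21=42. Service 192; fixed 163; total 355.
{F2, F3}: service 222 + fixed 170 = 392
{F1, F2, F3, F4, F5}: service 120 + fixed 515 = 635
No other subset beats 336.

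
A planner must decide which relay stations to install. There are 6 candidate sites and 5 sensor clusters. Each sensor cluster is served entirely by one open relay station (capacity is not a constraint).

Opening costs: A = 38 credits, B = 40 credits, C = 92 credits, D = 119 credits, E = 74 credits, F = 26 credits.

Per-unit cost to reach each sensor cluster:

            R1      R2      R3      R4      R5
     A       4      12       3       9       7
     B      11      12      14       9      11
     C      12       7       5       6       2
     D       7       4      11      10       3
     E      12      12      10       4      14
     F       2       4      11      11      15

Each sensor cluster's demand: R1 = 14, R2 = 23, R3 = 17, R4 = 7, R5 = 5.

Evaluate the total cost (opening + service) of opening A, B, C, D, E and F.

Total cost: 598

Each sensor cluster is assigned to its cheapest site among the open ones.
{A, B, C, D, E, F}: R1→F 2·14=28, R2→D 4·23=92, R3→A 3·17=51, R4→E 4·7=28, R5→C 2·5=10. Service 209; fixed 389; total 598.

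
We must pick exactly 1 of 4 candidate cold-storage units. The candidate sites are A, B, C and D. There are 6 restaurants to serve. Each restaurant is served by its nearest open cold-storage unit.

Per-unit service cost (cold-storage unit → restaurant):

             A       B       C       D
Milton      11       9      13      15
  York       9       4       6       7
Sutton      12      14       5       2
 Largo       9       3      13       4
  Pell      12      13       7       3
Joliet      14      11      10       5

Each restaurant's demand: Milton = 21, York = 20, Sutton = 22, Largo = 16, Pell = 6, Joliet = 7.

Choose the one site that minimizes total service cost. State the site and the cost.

Choose D only; total service cost 616.

With exactly 1 open, each restaurant uses its cheapest among the chosen.
{D}: Milton→D 15·21=315, York→D 7·20=140, Sutton→D 2·22=44, Largo→D 4·16=64, Pell→D 3·6=18, Joliet→D 5·7=35. Service cost 616.
{B}: service cost 780
{C}: service cost 823
Among all 4 size-1 choices, {D} is lowest.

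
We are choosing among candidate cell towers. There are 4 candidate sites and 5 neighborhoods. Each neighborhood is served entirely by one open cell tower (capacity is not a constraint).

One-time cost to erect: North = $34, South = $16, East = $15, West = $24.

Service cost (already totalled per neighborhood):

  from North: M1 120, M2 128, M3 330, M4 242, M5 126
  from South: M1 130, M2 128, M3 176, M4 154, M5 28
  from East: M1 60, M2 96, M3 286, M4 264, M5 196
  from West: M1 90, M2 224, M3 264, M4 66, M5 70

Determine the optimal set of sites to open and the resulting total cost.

Open South, East and West; minimum total cost 481.

For any fixed open set, each neighborhood goes to its cheapest open site; total = fixed + service.
{South, East, West}: M1→East 60, M2→East 96, M3→South 176, M4→West 66, M5→South 28. Service 426; fixed 55; total 481.
{North, South, East, West}: service 426 + fixed 89 = 515
{South, West}: service 488 + fixed 40 = 528
{East}: service 902 + fixed 15 = 917
No other subset beats 481.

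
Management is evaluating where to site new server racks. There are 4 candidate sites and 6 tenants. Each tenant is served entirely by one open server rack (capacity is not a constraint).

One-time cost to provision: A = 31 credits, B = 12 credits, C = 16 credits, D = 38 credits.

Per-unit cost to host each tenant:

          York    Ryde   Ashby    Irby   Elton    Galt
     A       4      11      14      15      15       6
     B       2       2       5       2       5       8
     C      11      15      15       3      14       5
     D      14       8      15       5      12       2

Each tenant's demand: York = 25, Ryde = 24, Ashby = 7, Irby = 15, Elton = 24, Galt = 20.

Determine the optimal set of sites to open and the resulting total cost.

Open B and D; minimum total cost 373.

For any fixed open set, each tenant goes to its cheapest open site; total = fixed + service.
{B, D}: York→B 2·25=50, Ryde→B 2·24=48, Ashby→B 5·7=35, Irby→B 2·15=30, Elton→B 5·24=120, Galt→D 2·20=40. Service 323; fixed 50; total 373.
{B, C, D}: service 323 + fixed 66 = 389
{A, B, D}: York→B 2·25=50, Ryde→B 2·24=48, Ashby→B 5·7=35, Irby→B 2·15=30, Elton→B 5·24=120, Galt→D 2·20=40. Service 323; fixed 81; total 404.
{A, B, C, D}: service 323 + fixed 97 = 420
No other subset beats 373.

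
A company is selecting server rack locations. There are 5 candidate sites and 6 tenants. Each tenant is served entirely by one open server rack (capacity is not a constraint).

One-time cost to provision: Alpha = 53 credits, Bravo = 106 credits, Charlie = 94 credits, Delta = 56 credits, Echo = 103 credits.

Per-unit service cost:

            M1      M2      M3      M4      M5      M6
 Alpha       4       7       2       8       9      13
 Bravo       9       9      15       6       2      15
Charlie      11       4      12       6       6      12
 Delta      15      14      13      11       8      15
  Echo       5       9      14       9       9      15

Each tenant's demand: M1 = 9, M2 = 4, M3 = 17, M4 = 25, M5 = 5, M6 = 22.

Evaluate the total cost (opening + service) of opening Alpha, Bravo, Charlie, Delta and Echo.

Total cost: 922

Each tenant is assigned to its cheapest site among the open ones.
{Alpha, Bravo, Charlie, Delta, Echo}: M1→Alpha 4·9=36, M2→Charlie 4·4=16, M3→Alpha 2·17=34, M4→Bravo 6·25=150, M5→Bravo 2·5=10, M6→Charlie 12·22=264. Service 510; fixed 412; total 922.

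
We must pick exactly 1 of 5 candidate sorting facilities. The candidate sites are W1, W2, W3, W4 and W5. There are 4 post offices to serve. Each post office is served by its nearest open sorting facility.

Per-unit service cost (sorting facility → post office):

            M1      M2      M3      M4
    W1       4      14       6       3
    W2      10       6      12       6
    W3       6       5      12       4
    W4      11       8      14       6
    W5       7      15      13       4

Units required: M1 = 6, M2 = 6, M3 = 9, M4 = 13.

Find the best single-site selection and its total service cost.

Choose W1 only; total service cost 201.

With exactly 1 open, each post office uses its cheapest among the chosen.
{W1}: M1→W1 4·6=24, M2→W1 14·6=84, M3→W1 6·9=54, M4→W1 3·13=39. Service cost 201.
{W3}: service cost 226
{W2}: service cost 282
Among all 5 size-1 choices, {W1} is lowest.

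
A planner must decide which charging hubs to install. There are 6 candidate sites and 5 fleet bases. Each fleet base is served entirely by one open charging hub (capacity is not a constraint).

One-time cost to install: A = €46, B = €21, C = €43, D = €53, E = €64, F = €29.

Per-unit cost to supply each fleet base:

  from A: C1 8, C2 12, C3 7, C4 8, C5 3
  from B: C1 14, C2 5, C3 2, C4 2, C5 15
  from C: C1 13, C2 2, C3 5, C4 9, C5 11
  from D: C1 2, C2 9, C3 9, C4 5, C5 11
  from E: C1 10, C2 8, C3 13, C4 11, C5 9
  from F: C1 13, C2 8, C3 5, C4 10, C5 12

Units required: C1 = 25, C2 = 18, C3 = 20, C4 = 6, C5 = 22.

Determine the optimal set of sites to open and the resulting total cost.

Open A, B, C and D; minimum total cost 367.

For any fixed open set, each fleet base goes to its cheapest open site; total = fixed + service.
{A, B, C, D}: C1→D 2·25=50, C2→C 2·18=36, C3→B 2·20=40, C4→B 2·6=12, C5→A 3·22=66. Service 204; fixed 163; total 367.
{A, B, D}: service 258 + fixed 120 = 378
{A, B, C, D, F}: C1→D 2·25=50, C2→C 2·18=36, C3→B 2·20=40, C4→B 2·6=12, C5→A 3·22=66. Service 204; fixed 192; total 396.
{A, B, C, D, E, F}: service 204 + fixed 256 = 460
No other subset beats 367.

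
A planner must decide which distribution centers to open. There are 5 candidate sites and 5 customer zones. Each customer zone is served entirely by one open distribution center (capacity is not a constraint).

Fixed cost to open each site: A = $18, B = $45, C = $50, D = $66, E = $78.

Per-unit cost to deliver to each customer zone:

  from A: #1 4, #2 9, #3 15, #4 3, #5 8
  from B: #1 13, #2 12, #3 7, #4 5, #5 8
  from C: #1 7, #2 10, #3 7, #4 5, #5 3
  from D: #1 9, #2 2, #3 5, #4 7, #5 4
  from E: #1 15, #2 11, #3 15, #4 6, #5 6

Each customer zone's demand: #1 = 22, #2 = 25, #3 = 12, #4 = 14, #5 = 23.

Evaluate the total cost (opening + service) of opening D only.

Each customer zone is assigned to its cheapest site among the open ones.
{D}: #1→D 9·22=198, #2→D 2·25=50, #3→D 5·12=60, #4→D 7·14=98, #5→D 4·23=92. Service 498; fixed 66; total 564.

Total cost: 564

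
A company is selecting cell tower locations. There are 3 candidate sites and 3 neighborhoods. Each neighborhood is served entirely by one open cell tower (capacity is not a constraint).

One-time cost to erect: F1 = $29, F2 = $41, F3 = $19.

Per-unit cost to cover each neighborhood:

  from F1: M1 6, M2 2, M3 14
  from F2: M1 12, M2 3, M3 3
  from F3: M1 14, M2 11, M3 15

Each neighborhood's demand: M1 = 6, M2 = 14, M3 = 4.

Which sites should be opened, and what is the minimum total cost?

Open F1 and F2; minimum total cost 146.

For any fixed open set, each neighborhood goes to its cheapest open site; total = fixed + service.
{F1, F2}: M1→F1 6·6=36, M2→F1 2·14=28, M3→F2 3·4=12. Service 76; fixed 70; total 146.
{F1}: M1→F1 6·6=36, M2→F1 2·14=28, M3→F1 14·4=56. Service 120; fixed 29; total 149.
{F1, F2, F3}: service 76 + fixed 89 = 165
{F3}: M1→F3 14·6=84, M2→F3 11·14=154, M3→F3 15·4=60. Service 298; fixed 19; total 317.
No other subset beats 146.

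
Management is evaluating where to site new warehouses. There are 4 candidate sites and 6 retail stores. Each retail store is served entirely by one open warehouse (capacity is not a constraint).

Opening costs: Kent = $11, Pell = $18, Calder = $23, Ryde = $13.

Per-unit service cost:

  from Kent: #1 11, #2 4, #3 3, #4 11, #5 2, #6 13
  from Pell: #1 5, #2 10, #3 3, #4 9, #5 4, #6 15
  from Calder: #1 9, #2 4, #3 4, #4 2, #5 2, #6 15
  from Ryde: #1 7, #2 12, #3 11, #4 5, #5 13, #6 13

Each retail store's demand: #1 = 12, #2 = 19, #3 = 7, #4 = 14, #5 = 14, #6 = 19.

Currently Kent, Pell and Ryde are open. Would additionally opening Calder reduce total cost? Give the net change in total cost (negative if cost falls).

Current service cost with {Kent, Pell, Ryde}: 502.
Adding Calder: each retail store re-picks its cheapest; new service cost 460, saving 42.
Extra fixed cost: 23. Net change = 23 − 42 = -19.
(Totals: 544 → 525.)

Yes — net change −19 (cost falls by 19).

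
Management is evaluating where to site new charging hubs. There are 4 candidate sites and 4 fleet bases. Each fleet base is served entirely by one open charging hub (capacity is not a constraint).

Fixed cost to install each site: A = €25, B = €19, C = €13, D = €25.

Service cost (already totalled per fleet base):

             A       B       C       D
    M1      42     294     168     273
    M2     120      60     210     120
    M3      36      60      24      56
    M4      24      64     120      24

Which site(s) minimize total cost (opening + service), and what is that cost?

For any fixed open set, each fleet base goes to its cheapest open site; total = fixed + service.
{A, B}: M1→A 42, M2→B 60, M3→A 36, M4→A 24. Service 162; fixed 44; total 206.
{A, B, C}: M1→A 42, M2→B 60, M3→C 24, M4→A 24. Service 150; fixed 57; total 207.
{A, B, D}: service 162 + fixed 69 = 231
{A, B, C, D}: M1→A 42, M2→B 60, M3→C 24, M4→A 24. Service 150; fixed 82; total 232.
(All 15 nonempty subsets were checked; A and B is lowest.)

Open A and B; minimum total cost 206.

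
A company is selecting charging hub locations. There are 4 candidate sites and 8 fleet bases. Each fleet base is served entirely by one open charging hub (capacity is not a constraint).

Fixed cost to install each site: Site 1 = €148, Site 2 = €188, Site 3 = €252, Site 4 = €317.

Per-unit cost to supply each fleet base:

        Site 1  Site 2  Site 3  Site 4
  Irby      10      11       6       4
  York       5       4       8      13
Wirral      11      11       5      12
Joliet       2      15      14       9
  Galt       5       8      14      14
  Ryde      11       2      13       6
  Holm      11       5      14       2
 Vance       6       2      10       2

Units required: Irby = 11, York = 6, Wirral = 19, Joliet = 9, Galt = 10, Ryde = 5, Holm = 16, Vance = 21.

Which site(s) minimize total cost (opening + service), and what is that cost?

Open Site 1 and Site 2; minimum total cost 879.

For any fixed open set, each fleet base goes to its cheapest open site; total = fixed + service.
{Site 1, Site 2}: Irby→Site 1 10·11=110, York→Site 2 4·6=24, Wirral→Site 1 11·19=209, Joliet→Site 1 2·9=18, Galt→Site 1 5·10=50, Ryde→Site 2 2·5=10, Holm→Site 2 5·16=80, Vance→Site 2 2·21=42. Service 543; fixed 336; total 879.
{Site 2}: service 701 + fixed 188 = 889
{Site 1, Site 4}: Irby→Site 4 4·11=44, York→Site 1 5·6=30, Wirral→Site 1 11·19=209, Joliet→Site 1 2·9=18, Galt→Site 1 5·10=50, Ryde→Site 4 6·5=30, Holm→Site 4 2·16=32, Vance→Site 4 2·21=42. Service 455; fixed 465; total 920.
{Site 1, Site 2, Site 3, Site 4}: service 315 + fixed 905 = 1220
No other subset beats 879.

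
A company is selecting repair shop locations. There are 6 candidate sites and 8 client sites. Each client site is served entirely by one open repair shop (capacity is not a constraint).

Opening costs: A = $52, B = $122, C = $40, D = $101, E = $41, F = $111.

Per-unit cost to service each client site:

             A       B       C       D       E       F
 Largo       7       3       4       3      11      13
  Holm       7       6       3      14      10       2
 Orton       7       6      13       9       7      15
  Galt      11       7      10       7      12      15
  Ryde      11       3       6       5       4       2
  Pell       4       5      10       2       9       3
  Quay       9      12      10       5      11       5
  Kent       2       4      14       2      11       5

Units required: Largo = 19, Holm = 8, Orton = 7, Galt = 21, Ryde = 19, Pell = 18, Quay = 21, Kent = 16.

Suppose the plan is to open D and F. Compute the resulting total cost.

Total cost: 706

Each client site is assigned to its cheapest site among the open ones.
{D, F}: Largo→D 3·19=57, Holm→F 2·8=16, Orton→D 9·7=63, Galt→D 7·21=147, Ryde→F 2·19=38, Pell→D 2·18=36, Quay→D 5·21=105, Kent→D 2·16=32. Service 494; fixed 212; total 706.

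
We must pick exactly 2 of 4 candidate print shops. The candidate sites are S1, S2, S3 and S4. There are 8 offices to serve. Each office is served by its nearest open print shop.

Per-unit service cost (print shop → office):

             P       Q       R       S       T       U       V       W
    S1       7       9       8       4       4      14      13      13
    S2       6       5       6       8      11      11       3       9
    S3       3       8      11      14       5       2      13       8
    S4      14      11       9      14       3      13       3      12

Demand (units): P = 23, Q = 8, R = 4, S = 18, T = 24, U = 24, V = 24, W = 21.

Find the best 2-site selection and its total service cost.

Choose S2 and S3; total service cost 685.

With exactly 2 open, each office uses its cheapest among the chosen.
{S2, S3}: P→S3 3·23=69, Q→S2 5·8=40, R→S2 6·4=24, S→S2 8·18=144, T→S3 5·24=120, U→S3 2·24=48, V→S2 3·24=72, W→S3 8·21=168. Service cost 685.
{S3, S4}: service cost 781
{S1, S3}: service cost 861
Among all 6 size-2 choices, {S2, S3} is lowest.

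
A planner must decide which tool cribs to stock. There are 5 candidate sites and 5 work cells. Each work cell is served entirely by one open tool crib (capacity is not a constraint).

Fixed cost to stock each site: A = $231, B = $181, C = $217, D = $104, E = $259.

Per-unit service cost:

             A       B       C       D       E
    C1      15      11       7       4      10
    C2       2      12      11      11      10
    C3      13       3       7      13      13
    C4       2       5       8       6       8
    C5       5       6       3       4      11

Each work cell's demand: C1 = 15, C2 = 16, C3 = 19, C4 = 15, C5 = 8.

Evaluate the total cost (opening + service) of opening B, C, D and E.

Total cost: 1137

Each work cell is assigned to its cheapest site among the open ones.
{B, C, D, E}: C1→D 4·15=60, C2→E 10·16=160, C3→B 3·19=57, C4→B 5·15=75, C5→C 3·8=24. Service 376; fixed 761; total 1137.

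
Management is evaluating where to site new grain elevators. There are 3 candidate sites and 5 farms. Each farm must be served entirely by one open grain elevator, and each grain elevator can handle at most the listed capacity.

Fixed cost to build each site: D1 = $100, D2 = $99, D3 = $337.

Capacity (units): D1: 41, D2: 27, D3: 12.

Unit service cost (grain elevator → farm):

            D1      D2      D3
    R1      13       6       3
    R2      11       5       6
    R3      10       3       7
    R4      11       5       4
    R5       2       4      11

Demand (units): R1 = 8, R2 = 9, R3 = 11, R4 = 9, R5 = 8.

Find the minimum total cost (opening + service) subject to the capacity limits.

Open {D1, D2}: R1→D2 6·8=48, R2→D2 5·9=45, R3→D1 10·11=110, R4→D2 5·9=45, R5→D1 2·8=16.
Loads: D1 carries 19/41, D2 carries 26/27. Service 264; fixed 199; total 463.
Next best feasible plan costs 494.

Minimum total cost: 463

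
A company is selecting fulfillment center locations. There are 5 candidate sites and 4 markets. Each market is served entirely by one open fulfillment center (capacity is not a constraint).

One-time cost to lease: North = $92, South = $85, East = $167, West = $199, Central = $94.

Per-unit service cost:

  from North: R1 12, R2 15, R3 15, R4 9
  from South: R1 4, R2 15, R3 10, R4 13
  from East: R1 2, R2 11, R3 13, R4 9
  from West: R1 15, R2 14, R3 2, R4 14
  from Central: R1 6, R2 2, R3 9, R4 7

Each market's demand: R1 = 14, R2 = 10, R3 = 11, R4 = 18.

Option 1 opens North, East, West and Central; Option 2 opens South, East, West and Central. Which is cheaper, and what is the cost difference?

Option 2 is cheaper by 7.

Option 1: {North, East, West, Central}: R1→East 2·14=28, R2→Central 2·10=20, R3→West 2·11=22, R4→Central 7·18=126. Service 196; fixed 552; total 748.
Option 2: {South, East, West, Central}: R1→East 2·14=28, R2→Central 2·10=20, R3→West 2·11=22, R4→Central 7·18=126. Service 196; fixed 545; total 741.
Difference: |748 − 741| = 7.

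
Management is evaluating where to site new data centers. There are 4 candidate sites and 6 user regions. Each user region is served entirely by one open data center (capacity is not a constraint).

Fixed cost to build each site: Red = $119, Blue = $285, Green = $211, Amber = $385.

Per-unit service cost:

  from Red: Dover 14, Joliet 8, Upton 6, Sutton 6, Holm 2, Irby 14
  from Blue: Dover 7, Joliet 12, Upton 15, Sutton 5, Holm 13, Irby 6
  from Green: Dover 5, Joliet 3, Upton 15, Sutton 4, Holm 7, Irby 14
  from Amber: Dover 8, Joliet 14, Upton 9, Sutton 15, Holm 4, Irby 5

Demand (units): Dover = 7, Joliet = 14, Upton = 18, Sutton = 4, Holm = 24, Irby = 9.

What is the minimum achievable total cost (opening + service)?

For any fixed open set, each user region goes to its cheapest open site; total = fixed + service.
{Red}: Dover→Red 14·7=98, Joliet→Red 8·14=112, Upton→Red 6·18=108, Sutton→Red 6·4=24, Holm→Red 2·24=48, Irby→Red 14·9=126. Service 516; fixed 119; total 635.
{Red, Green}: Dover→Green 5·7=35, Joliet→Green 3·14=42, Upton→Red 6·18=108, Sutton→Green 4·4=16, Holm→Red 2·24=48, Irby→Red 14·9=126. Service 375; fixed 330; total 705.
{Red, Blue}: service 391 + fixed 404 = 795
{Red, Blue, Green, Amber}: Dover→Green 5·7=35, Joliet→Green 3·14=42, Upton→Red 6·18=108, Sutton→Green 4·4=16, Holm→Red 2·24=48, Irby→Amber 5·9=45. Service 294; fixed 1000; total 1294.
No other subset beats 635.

Minimum total cost: 635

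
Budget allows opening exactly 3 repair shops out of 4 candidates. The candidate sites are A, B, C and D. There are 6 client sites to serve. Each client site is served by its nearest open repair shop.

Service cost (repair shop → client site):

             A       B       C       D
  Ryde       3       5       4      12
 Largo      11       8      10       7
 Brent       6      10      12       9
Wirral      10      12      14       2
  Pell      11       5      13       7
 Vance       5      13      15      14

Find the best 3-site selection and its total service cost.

With exactly 3 open, each client site uses its cheapest among the chosen.
{A, B, D}: Ryde→A 3, Largo→D 7, Brent→A 6, Wirral→D 2, Pell→B 5, Vance→A 5. Service cost 28.
{A, C, D}: service cost 30
{A, B, C}: service cost 37
Among all 4 size-3 choices, {A, B, D} is lowest.

Choose A, B and D; total service cost 28.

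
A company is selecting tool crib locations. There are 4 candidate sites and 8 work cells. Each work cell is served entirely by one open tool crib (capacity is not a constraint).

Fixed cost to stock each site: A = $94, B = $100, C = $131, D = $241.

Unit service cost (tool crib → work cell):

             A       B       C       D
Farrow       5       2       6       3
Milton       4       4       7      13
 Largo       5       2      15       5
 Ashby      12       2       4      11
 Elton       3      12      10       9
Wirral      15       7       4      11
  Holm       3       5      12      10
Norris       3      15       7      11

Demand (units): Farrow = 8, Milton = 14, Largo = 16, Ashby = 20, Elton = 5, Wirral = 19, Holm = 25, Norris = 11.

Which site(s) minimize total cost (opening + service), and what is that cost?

For any fixed open set, each work cell goes to its cheapest open site; total = fixed + service.
{A, B}: Farrow→B 2·8=16, Milton→A 4·14=56, Largo→B 2·16=32, Ashby→B 2·20=40, Elton→A 3·5=15, Wirral→B 7·19=133, Holm→A 3·25=75, Norris→A 3·11=33. Service 400; fixed 194; total 594.
{A, B, C}: service 343 + fixed 325 = 668
{A, C}: service 455 + fixed 225 = 680
{A, B, C, D}: Farrow→B 2·8=16, Milton→A 4·14=56, Largo→B 2·16=32, Ashby→B 2·20=40, Elton→A 3·5=15, Wirral→C 4·19=76, Holm→A 3·25=75, Norris→A 3·11=33. Service 343; fixed 566; total 909.
(All 15 nonempty subsets were checked; A and B is lowest.)

Open A and B; minimum total cost 594.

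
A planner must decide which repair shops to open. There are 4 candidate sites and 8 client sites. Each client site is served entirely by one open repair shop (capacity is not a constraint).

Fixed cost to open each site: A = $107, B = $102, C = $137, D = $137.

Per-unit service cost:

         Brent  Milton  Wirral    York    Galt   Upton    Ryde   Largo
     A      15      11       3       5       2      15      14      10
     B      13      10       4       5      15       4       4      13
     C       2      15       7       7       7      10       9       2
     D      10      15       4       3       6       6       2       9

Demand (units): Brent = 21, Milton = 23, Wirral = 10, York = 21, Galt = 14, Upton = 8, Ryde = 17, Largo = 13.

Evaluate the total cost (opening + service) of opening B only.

Total cost: 1229

Each client site is assigned to its cheapest site among the open ones.
{B}: Brent→B 13·21=273, Milton→B 10·23=230, Wirral→B 4·10=40, York→B 5·21=105, Galt→B 15·14=210, Upton→B 4·8=32, Ryde→B 4·17=68, Largo→B 13·13=169. Service 1127; fixed 102; total 1229.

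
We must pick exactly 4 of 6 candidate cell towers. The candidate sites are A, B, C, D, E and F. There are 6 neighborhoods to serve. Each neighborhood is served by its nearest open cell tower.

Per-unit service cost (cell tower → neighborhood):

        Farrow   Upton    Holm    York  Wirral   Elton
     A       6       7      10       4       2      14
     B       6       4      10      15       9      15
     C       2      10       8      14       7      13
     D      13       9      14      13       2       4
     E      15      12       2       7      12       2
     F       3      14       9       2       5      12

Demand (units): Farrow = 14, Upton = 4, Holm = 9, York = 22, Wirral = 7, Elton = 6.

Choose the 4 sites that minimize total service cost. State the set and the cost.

With exactly 4 open, each neighborhood uses its cheapest among the chosen.
{A, C, E, F}: Farrow→C 2·14=28, Upton→A 7·4=28, Holm→E 2·9=18, York→F 2·22=44, Wirral→A 2·7=14, Elton→E 2·6=12. Service cost 144.
{A, B, E, F}: service cost 146
{B, D, E, F}: service cost 146
Among all 15 size-4 choices, {A, C, E, F} is lowest.

Choose A, C, E and F; total service cost 144.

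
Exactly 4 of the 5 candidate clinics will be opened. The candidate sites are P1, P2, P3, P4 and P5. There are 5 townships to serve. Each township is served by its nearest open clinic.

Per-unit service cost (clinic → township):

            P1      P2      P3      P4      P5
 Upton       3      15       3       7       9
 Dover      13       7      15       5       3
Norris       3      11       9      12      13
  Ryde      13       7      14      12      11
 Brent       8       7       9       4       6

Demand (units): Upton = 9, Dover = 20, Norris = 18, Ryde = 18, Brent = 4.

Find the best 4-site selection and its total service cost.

Choose P1, P2, P4 and P5; total service cost 283.

With exactly 4 open, each township uses its cheapest among the chosen.
{P1, P2, P4, P5}: Upton→P1 3·9=27, Dover→P5 3·20=60, Norris→P1 3·18=54, Ryde→P2 7·18=126, Brent→P4 4·4=16. Service cost 283.
{P1, P2, P3, P5}: service cost 291
{P1, P2, P3, P4}: service cost 323
Among all 5 size-4 choices, {P1, P2, P4, P5} is lowest.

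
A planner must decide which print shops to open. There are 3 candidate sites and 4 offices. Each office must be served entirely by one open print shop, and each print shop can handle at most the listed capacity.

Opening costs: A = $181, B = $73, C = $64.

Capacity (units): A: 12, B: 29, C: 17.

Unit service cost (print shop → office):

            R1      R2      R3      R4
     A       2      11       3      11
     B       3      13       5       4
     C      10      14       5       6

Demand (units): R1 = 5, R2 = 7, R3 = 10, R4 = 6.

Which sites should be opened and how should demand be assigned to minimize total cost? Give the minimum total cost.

Open {B}: R1→B 3·5=15, R2→B 13·7=91, R3→B 5·10=50, R4→B 4·6=24.
Loads: B carries 28/29. Service 180; fixed 73; total 253.
Next best feasible plan costs 317.

Minimum total cost: 253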